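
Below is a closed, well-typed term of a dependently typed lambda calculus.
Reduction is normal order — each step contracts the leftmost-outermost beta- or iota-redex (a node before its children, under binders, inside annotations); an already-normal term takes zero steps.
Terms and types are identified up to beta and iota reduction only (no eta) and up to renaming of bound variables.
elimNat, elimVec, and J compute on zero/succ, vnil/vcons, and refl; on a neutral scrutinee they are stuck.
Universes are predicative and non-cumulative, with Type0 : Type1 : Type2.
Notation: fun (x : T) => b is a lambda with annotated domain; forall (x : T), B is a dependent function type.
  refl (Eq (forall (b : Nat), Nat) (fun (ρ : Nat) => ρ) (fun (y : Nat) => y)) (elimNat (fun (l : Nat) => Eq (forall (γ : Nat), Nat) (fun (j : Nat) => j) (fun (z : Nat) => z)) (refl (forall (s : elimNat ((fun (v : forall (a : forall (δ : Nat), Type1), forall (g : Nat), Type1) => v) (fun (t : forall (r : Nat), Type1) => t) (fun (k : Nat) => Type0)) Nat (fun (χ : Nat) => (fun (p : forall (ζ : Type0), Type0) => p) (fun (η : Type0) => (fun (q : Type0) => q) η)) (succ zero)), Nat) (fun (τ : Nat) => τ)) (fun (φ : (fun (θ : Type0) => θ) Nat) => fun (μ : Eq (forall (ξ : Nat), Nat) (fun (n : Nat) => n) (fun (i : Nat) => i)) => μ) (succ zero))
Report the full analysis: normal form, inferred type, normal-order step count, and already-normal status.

normal form:
  refl (Eq (forall (b : Nat), Nat) (fun (ρ : Nat) => ρ) (fun (y : Nat) => y)) (refl (forall (l : Nat), Nat) (fun (γ : Nat) => γ))
inferred type:
  Eq (Eq (forall (b : Nat), Nat) (fun (ρ : Nat) => ρ) (fun (y : Nat) => y)) (refl (forall (l : Nat), Nat) (fun (γ : Nat) => γ)) (refl (forall (j : Nat), Nat) (fun (z : Nat) => z))
steps to reach normal form (normal order): 10
term was already normal: no
first redex: an elimNat iota-redex


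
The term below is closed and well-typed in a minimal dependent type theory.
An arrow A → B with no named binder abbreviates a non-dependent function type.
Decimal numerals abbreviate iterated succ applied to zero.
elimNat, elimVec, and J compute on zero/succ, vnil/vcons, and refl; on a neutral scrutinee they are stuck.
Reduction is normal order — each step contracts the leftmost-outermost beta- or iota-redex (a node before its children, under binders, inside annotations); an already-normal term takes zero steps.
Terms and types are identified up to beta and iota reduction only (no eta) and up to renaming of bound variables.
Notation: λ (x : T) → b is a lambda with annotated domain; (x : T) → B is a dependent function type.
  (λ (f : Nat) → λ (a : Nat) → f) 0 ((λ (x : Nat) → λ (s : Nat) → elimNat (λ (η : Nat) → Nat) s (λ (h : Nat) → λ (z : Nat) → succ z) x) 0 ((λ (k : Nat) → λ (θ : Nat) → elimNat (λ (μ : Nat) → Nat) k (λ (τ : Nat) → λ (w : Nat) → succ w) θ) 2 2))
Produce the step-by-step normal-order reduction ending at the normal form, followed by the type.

normal-order reduction sequence:
  (λ (f : Nat) → λ (a : Nat) → f) 0 ((λ (x : Nat) → λ (s : Nat) → elimNat (λ (η : Nat) → Nat) s (λ (h : Nat) → λ (z : Nat) → succ z) x) 0 ((λ (k : Nat) → λ (θ : Nat) → elimNat (λ (μ : Nat) → Nat) k (λ (τ : Nat) → λ (w : Nat) → succ w) θ) 2 2))
  ~> (λ (f : Nat) → 0) ((λ (a : Nat) → λ (x : Nat) → elimNat (λ (s : Nat) → Nat) x (λ (η : Nat) → λ (h : Nat) → succ h) a) 0 ((λ (z : Nat) → λ (k : Nat) → elimNat (λ (θ : Nat) → Nat) z (λ (μ : Nat) → λ (τ : Nat) → succ τ) k) 2 2))
  ~> 0
the term's type:
  Nat


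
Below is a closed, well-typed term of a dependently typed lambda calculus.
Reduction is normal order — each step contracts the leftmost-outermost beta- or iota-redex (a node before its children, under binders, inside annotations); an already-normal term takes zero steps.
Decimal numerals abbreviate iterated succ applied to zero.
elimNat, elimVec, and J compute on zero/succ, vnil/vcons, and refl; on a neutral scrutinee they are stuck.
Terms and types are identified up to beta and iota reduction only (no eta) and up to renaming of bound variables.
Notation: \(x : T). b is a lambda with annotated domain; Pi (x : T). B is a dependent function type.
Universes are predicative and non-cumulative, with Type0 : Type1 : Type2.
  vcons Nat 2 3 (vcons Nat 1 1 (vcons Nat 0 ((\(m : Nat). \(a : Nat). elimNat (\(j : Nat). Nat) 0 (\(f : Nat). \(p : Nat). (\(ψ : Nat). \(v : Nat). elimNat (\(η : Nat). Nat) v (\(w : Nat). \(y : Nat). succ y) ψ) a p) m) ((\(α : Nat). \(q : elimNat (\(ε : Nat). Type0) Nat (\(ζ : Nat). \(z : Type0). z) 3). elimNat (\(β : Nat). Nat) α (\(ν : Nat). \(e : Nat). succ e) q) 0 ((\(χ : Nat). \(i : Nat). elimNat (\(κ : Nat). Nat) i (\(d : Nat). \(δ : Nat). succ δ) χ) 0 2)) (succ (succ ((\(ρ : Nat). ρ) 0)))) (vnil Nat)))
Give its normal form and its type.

normal form:
  vcons Nat 2 3 (vcons Nat 1 1 (vcons Nat 0 4 (vnil Nat)))
inferred type:
  Vec Nat 3
observation: the first redex contracted is a beta-redex; the normal form is reached in 31 normal-order steps.


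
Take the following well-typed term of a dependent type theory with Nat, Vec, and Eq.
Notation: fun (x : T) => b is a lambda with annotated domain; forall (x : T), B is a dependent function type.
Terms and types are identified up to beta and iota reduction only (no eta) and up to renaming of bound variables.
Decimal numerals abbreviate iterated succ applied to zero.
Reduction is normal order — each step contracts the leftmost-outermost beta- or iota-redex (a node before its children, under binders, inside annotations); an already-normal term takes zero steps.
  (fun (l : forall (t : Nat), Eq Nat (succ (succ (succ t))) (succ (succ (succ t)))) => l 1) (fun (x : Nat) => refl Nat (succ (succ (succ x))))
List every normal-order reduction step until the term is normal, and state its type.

normal-order reduction:
  (fun (l : forall (t : Nat), Eq Nat (succ (succ (succ t))) (succ (succ (succ t)))) => l 1) (fun (x : Nat) => refl Nat (succ (succ (succ x))))
  ~> (fun (l : Nat) => refl Nat (succ (succ (succ l)))) 1
  ~> refl Nat 4
the term's type:
  Eq Nat 4 4


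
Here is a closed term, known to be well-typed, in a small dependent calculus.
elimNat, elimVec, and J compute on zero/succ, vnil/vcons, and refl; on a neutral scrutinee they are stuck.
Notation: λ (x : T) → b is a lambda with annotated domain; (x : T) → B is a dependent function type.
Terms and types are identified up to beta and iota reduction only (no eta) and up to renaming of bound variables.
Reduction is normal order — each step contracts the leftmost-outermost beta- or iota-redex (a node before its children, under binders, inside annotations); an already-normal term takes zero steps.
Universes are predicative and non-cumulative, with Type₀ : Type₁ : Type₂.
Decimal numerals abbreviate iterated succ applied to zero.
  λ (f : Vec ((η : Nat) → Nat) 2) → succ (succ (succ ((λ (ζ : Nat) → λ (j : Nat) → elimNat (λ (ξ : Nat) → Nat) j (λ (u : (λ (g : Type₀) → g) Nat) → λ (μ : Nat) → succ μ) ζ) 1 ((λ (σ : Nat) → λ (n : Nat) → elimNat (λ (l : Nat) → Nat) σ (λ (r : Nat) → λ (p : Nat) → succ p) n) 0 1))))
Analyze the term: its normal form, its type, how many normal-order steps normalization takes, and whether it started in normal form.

normal form:
  λ (f : Vec ((η : Nat) → Nat) 2) → 5
the term's type:
  (f : Vec ((η : Nat) → Nat) 2) → Nat
steps to reach normal form (normal order): 12
term was already normal: no
first redex: a beta-redex


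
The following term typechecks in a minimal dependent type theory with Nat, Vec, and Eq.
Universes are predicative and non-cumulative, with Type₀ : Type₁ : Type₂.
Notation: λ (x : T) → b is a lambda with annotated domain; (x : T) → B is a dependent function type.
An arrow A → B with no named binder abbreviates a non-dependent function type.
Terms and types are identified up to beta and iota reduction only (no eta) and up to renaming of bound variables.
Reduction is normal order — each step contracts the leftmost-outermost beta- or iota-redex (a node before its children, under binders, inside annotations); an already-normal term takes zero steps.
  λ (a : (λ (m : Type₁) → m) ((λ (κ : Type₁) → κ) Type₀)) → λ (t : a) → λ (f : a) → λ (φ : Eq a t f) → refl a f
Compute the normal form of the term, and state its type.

reduced normal form:
  λ (a : Type₀) → λ (m : a) → λ (κ : a) → λ (t : Eq a m κ) → refl a κ
inferred type:
  (a : Type₀) → (m : a) → (κ : a) → Eq a m κ → Eq a κ κ
observation: contracting a beta-redex first, the term normalizes in 2 steps.


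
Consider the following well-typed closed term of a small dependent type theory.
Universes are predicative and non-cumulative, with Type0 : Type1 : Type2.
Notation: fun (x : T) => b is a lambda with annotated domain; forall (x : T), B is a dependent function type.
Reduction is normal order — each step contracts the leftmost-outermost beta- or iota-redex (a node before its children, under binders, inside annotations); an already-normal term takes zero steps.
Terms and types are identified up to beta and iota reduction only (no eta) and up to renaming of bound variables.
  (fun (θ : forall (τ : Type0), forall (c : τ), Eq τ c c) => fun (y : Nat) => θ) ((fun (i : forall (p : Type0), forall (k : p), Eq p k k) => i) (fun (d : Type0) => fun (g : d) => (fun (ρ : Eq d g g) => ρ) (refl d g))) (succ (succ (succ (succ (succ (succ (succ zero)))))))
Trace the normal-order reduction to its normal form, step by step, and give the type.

normal-order reduction:
  (fun (θ : forall (τ : Type0), forall (c : τ), Eq τ c c) => fun (y : Nat) => θ) ((fun (i : forall (p : Type0), forall (k : p), Eq p k k) => i) (fun (d : Type0) => fun (g : d) => (fun (ρ : Eq d g g) => ρ) (refl d g))) (succ (succ (succ (succ (succ (succ (succ zero)))))))
  ~> (fun (θ : Nat) => (fun (τ : forall (c : Type0), forall (y : c), Eq c y y) => τ) (fun (i : Type0) => fun (p : i) => (fun (k : Eq i p p) => k) (refl i p))) (succ (succ (succ (succ (succ (succ (succ zero)))))))
  ~> (fun (θ : forall (τ : Type0), forall (c : τ), Eq τ c c) => θ) (fun (y : Type0) => fun (i : y) => (fun (p : Eq y i i) => p) (refl y i))
  ~> fun (θ : Type0) => fun (τ : θ) => (fun (c : Eq θ τ τ) => c) (refl θ τ)
  ~> fun (θ : Type0) => fun (τ : θ) => refl θ τ
type:
  forall (θ : Type0), forall (τ : θ), Eq θ τ τ


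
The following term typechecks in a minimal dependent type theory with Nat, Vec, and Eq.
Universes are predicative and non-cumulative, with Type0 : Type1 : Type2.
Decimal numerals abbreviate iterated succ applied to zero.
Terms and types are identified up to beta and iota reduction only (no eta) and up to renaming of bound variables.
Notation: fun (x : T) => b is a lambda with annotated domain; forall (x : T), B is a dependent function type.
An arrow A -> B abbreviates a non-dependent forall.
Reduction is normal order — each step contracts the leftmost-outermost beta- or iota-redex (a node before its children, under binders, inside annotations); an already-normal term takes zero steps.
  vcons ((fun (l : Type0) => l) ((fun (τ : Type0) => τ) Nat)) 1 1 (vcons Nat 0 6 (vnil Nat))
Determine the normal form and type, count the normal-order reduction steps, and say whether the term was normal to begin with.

normal form:
  vcons Nat 1 1 (vcons Nat 0 6 (vnil Nat))
type:
  Vec Nat 2
reduction steps (normal order): 2
term was already normal: no
first redex: a beta-redex


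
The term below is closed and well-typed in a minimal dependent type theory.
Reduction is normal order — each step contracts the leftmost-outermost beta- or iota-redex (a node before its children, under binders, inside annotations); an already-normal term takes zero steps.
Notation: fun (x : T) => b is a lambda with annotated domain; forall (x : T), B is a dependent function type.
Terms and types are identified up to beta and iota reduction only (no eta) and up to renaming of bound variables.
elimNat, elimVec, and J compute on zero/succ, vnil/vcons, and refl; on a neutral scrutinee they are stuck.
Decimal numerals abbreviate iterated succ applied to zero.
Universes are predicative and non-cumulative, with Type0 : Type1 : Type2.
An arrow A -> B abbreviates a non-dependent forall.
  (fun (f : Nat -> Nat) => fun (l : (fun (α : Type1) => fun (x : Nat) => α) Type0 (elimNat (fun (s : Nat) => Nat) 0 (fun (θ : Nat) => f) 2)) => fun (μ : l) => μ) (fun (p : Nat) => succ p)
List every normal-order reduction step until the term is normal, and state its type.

normal-order reduction:
  (fun (f : Nat -> Nat) => fun (l : (fun (α : Type1) => fun (x : Nat) => α) Type0 (elimNat (fun (s : Nat) => Nat) 0 (fun (θ : Nat) => f) 2)) => fun (μ : l) => μ) (fun (p : Nat) => succ p)
  ~> fun (f : (fun (l : Type1) => fun (α : Nat) => l) Type0 (elimNat (fun (x : Nat) => Nat) 0 (fun (s : Nat) => fun (θ : Nat) => succ θ) 2)) => fun (μ : f) => μ
  ~> fun (f : (fun (l : Nat) => Type0) (elimNat (fun (α : Nat) => Nat) 0 (fun (x : Nat) => fun (s : Nat) => succ s) 2)) => fun (θ : f) => θ
  ~> fun (f : Type0) => fun (l : f) => l
the term's type:
  forall (f : Type0), f -> f


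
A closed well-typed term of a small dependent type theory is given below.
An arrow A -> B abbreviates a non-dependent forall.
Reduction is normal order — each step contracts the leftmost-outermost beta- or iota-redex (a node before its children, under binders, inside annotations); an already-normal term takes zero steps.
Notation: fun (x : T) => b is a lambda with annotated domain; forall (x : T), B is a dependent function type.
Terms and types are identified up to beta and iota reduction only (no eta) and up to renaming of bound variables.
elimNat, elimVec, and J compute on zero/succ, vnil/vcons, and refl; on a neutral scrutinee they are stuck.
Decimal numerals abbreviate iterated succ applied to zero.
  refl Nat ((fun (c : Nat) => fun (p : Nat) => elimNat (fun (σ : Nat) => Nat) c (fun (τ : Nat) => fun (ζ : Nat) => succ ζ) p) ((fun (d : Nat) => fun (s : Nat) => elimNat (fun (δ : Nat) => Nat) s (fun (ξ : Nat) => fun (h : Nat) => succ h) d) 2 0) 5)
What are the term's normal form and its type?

resulting normal form:
  refl Nat 7
inferred type:
  Eq Nat 7 7


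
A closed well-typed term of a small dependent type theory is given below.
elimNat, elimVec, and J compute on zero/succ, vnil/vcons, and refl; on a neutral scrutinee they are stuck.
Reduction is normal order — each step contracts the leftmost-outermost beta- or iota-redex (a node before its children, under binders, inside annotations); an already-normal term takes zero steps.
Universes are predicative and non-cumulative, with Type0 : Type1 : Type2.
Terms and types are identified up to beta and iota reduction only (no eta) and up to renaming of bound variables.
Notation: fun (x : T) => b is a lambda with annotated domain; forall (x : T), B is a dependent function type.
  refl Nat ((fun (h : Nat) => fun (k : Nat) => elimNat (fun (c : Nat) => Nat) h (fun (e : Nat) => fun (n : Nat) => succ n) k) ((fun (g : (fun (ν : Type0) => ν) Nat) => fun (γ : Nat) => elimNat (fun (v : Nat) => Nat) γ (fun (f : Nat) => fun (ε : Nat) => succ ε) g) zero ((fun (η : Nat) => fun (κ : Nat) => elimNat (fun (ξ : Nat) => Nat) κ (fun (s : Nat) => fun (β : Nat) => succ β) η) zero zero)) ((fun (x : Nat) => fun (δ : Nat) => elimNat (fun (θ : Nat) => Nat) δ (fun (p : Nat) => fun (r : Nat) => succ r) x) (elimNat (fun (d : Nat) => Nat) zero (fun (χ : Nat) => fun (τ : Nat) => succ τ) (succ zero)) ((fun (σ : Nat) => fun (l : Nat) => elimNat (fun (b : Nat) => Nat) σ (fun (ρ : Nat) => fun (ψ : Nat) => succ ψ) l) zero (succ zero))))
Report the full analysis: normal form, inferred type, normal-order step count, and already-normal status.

resulting normal form:
  refl Nat (succ (succ zero))
inferred type:
  Eq Nat (succ (succ zero)) (succ (succ zero))
steps to reach normal form (normal order): 31
term was already normal: no
first contracted redex: a beta-redex


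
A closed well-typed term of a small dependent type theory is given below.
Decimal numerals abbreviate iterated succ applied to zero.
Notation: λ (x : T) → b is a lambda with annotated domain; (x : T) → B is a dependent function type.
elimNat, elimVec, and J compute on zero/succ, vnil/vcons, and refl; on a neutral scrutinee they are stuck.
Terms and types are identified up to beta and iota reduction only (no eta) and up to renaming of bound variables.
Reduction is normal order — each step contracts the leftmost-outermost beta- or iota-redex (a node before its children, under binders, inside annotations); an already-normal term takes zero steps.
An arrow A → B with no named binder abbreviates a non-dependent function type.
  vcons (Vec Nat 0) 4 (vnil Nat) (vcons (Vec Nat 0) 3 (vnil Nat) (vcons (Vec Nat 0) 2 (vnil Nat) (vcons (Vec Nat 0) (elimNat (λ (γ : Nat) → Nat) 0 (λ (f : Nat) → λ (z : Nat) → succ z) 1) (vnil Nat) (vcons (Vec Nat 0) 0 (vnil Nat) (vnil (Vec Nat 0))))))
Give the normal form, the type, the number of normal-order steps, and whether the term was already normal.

resulting normal form:
  vcons (Vec Nat 0) 4 (vnil Nat) (vcons (Vec Nat 0) 3 (vnil Nat) (vcons (Vec Nat 0) 2 (vnil Nat) (vcons (Vec Nat 0) 1 (vnil Nat) (vcons (Vec Nat 0) 0 (vnil Nat) (vnil (Vec Nat 0))))))
type:
  Vec (Vec Nat 0) 5
steps to reach normal form (normal order): 4
already normal: no
first contracted redex: an elimNat iota-redex


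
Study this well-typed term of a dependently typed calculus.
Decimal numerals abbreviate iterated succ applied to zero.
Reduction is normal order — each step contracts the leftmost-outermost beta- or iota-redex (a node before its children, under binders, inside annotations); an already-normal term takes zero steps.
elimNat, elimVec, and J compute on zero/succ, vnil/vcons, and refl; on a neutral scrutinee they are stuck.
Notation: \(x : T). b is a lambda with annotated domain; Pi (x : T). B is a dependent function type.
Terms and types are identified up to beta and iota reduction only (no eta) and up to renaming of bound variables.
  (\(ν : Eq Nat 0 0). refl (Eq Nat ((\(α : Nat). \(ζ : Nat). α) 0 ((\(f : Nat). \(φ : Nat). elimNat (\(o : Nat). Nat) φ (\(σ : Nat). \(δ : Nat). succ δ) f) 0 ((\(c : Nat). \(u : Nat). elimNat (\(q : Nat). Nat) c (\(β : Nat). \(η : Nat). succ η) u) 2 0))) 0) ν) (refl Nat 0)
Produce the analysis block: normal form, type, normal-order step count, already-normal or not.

reduced normal form:
  refl (Eq Nat 0 0) (refl Nat 0)
the term's type:
  Eq (Eq Nat 0 0) (refl Nat 0) (refl Nat 0)
normal-order step count: 3
already normal: no
first contracted redex: a beta-redex


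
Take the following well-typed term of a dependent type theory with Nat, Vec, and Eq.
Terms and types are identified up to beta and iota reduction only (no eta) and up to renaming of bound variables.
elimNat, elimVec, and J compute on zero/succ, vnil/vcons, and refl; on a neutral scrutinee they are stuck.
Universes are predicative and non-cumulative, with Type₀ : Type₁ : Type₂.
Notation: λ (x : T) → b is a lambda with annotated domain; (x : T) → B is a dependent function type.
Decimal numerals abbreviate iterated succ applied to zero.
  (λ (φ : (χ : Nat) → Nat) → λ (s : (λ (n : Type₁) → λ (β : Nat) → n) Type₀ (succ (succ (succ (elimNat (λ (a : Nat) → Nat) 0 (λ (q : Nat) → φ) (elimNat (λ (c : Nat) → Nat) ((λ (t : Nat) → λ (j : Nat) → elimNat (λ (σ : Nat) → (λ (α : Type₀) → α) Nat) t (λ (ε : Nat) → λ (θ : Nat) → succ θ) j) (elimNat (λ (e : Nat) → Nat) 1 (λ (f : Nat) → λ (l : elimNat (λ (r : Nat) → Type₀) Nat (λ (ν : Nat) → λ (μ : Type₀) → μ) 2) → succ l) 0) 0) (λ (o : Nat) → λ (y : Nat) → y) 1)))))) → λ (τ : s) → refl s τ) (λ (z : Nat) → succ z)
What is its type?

inferred type:
  (φ : Type₀) → (χ : φ) → Eq φ χ χ


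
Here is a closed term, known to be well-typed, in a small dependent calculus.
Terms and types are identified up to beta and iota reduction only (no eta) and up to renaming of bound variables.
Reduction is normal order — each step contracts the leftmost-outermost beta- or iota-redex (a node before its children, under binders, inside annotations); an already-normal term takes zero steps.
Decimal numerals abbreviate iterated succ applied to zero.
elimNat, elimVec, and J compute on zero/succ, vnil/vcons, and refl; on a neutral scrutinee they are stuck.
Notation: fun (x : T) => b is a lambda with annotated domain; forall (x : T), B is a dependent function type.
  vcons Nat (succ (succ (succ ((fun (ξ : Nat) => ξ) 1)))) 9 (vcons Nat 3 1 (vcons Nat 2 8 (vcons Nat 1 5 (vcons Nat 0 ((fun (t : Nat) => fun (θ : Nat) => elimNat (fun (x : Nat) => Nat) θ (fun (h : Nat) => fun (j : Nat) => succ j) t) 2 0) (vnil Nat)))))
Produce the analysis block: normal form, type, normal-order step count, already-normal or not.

reduced normal form:
  vcons Nat 4 9 (vcons Nat 3 1 (vcons Nat 2 8 (vcons Nat 1 5 (vcons Nat 0 2 (vnil Nat)))))
inferred type:
  Vec Nat 5
normal-order step count: 10
started in normal form: no
first contracted redex: a beta-redex


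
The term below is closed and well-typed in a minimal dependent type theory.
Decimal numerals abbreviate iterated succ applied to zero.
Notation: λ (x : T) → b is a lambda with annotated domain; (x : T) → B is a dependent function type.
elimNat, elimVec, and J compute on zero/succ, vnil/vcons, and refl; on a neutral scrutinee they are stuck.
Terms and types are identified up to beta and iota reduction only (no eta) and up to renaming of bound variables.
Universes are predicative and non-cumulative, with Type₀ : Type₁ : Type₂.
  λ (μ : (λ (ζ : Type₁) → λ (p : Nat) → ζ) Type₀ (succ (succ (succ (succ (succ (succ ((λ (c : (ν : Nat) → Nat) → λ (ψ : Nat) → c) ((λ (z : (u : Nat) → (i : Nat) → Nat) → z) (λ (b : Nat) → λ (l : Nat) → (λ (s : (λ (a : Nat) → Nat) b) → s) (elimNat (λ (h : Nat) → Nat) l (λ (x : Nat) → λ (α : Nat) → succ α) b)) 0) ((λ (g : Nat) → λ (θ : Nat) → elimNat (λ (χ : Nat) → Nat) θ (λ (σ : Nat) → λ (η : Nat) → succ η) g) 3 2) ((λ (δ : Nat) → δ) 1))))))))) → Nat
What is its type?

type:
  (μ : Type₀) → Type₀


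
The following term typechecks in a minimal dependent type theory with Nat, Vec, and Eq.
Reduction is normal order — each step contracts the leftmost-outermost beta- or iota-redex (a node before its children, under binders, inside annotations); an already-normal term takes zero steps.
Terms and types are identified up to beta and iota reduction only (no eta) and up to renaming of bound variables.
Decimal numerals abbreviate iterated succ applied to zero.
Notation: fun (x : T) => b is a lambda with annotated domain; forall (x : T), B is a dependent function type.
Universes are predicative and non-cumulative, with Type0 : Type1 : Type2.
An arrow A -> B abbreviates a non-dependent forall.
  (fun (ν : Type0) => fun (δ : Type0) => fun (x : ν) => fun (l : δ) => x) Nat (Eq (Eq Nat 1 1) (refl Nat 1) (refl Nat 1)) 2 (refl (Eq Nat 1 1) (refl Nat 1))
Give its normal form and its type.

normal form:
  2
the term's type:
  Nat
observation: 4 normal-order steps separate the term from its normal form.


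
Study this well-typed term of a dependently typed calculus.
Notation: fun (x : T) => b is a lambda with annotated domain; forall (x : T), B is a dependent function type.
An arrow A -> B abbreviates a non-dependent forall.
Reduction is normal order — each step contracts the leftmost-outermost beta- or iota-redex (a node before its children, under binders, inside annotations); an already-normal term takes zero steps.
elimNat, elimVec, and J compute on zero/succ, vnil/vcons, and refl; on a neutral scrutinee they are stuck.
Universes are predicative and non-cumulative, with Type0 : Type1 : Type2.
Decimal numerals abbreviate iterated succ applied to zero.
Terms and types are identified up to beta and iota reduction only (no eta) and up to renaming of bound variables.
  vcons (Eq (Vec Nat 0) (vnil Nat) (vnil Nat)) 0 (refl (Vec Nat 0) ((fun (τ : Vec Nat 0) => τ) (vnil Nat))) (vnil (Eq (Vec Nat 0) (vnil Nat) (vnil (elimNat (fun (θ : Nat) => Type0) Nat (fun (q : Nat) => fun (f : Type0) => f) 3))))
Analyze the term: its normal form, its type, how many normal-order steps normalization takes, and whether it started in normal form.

resulting normal form:
  vcons (Eq (Vec Nat 0) (vnil Nat) (vnil Nat)) 0 (refl (Vec Nat 0) (vnil Nat)) (vnil (Eq (Vec Nat 0) (vnil Nat) (vnil Nat)))
type:
  Vec (Eq (Vec Nat 0) (vnil Nat) (vnil Nat)) 1
steps to reach normal form (normal order): 11
term was already normal: no
first contracted redex: a beta-redex


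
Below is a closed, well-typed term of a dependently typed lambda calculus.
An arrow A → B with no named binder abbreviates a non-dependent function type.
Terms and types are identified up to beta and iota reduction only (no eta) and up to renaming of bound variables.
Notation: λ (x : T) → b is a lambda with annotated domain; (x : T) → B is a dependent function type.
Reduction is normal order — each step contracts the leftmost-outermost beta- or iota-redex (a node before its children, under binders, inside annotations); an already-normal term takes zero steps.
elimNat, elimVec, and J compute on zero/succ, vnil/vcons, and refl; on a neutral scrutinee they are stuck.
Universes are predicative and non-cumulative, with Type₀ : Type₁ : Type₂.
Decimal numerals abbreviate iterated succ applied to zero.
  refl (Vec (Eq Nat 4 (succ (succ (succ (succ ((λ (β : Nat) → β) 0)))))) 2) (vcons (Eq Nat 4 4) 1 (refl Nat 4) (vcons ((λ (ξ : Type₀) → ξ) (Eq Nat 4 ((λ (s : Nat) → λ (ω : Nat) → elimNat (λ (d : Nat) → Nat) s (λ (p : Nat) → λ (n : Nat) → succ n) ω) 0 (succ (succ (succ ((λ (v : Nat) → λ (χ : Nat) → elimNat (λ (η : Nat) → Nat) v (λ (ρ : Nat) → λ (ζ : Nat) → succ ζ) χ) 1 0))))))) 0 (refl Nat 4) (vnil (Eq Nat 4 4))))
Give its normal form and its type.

reduced normal form:
  refl (Vec (Eq Nat 4 4) 2) (vcons (Eq Nat 4 4) 1 (refl Nat 4) (vcons (Eq Nat 4 4) 0 (refl Nat 4) (vnil (Eq Nat 4 4))))
type:
  Eq (Vec (Eq Nat 4 4) 2) (vcons (Eq Nat 4 4) 1 (refl Nat 4) (vcons (Eq Nat 4 4) 0 (refl Nat 4) (vnil (Eq Nat 4 4)))) (vcons (Eq Nat 4 4) 1 (refl Nat 4) (vcons (Eq Nat 4 4) 0 (refl Nat 4) (vnil (Eq Nat 4 4))))
observation: the term reaches its normal form after 20 normal-order steps.


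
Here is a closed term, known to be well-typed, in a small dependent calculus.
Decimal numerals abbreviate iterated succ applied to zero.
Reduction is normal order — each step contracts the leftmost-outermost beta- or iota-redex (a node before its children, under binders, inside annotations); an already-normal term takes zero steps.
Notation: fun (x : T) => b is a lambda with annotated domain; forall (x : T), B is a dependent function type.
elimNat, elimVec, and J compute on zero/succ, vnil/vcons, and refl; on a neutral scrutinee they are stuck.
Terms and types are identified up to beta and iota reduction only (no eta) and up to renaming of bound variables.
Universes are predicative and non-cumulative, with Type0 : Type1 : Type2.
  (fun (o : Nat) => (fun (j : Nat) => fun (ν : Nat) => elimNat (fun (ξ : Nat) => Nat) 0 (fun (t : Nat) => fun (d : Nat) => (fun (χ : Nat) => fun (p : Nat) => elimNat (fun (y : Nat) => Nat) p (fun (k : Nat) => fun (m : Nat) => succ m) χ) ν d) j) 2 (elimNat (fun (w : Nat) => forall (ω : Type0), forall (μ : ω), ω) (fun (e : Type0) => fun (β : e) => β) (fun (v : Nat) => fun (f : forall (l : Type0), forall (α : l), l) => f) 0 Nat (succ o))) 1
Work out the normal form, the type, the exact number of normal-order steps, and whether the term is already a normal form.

reduced normal form:
  4
the term's type:
  Nat
normal-order step count: 34
started in normal form: no
first contracted redex: a beta-redex


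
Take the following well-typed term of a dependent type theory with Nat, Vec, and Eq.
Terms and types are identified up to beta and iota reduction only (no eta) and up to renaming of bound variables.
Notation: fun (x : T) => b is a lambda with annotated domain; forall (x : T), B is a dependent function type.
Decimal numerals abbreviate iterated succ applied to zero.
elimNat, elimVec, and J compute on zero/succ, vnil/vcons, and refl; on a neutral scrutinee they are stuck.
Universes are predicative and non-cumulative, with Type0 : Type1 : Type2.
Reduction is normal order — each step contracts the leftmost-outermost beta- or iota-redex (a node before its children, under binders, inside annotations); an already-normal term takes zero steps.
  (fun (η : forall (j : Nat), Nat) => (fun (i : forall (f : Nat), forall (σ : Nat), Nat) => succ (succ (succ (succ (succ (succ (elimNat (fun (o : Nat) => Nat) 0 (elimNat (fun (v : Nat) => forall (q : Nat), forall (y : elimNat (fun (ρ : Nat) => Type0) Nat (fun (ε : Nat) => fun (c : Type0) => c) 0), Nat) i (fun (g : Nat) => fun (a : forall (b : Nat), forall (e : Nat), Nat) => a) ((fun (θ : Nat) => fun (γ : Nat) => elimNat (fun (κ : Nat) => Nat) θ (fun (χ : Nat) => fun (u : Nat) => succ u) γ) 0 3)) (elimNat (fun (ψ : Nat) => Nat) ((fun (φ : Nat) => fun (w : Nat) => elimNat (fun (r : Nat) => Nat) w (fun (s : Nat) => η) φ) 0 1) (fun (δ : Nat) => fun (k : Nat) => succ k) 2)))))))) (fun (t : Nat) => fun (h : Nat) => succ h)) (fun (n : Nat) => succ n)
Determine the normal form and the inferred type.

normal form:
  9
type:
  Nat
observation: the term reaches its normal form after 45 normal-order steps.


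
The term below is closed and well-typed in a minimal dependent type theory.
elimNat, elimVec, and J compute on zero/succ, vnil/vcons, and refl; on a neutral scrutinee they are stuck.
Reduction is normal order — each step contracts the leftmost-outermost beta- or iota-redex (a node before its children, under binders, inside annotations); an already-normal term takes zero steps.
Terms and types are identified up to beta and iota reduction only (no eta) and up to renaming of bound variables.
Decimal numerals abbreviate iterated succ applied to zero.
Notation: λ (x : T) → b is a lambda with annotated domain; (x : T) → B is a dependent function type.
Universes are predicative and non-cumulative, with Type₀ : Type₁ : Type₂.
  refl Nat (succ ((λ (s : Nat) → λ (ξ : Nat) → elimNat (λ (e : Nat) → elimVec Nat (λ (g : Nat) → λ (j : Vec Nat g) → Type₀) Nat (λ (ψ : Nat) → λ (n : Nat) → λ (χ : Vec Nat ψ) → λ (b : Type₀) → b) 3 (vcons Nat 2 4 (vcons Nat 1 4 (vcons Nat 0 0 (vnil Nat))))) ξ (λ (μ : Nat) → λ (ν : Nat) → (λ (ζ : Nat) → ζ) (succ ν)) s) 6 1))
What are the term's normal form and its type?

resulting normal form:
  refl Nat 8
the term's type:
  Eq Nat 8 8


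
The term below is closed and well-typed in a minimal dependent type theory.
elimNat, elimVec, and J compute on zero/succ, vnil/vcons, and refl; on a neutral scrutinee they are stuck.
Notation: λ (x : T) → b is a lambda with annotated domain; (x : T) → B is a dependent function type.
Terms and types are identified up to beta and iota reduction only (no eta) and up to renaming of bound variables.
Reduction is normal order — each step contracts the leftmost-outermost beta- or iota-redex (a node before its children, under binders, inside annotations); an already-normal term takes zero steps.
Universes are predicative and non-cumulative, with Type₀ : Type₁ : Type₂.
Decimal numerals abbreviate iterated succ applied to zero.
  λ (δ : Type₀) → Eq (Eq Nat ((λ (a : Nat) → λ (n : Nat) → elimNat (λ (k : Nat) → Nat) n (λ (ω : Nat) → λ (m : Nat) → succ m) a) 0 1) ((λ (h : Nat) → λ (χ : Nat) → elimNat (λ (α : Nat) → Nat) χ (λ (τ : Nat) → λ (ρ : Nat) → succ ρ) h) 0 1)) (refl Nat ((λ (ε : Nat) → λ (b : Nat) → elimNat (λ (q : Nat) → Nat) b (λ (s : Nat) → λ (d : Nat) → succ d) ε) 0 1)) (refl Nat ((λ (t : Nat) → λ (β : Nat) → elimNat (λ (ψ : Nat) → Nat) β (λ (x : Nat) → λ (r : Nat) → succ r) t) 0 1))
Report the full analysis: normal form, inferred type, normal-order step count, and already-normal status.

normal form:
  λ (δ : Type₀) → Eq (Eq Nat 1 1) (refl Nat 1) (refl Nat 1)
inferred type:
  (δ : Type₀) → Type₀
reduction steps (normal order): 12
started in normal form: no
first redex: a beta-redex


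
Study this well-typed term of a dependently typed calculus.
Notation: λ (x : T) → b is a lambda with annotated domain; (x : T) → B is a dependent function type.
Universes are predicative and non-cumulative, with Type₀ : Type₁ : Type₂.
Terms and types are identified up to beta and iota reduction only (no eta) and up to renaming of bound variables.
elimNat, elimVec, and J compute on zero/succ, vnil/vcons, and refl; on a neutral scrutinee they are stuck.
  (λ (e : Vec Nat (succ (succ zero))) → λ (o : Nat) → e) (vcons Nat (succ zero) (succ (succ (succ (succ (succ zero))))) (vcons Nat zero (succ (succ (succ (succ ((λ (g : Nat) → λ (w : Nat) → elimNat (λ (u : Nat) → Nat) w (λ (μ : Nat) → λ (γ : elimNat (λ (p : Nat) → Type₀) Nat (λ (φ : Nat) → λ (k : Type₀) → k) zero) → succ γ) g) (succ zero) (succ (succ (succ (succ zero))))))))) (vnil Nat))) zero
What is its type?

inferred type:
  Vec Nat (succ (succ zero))


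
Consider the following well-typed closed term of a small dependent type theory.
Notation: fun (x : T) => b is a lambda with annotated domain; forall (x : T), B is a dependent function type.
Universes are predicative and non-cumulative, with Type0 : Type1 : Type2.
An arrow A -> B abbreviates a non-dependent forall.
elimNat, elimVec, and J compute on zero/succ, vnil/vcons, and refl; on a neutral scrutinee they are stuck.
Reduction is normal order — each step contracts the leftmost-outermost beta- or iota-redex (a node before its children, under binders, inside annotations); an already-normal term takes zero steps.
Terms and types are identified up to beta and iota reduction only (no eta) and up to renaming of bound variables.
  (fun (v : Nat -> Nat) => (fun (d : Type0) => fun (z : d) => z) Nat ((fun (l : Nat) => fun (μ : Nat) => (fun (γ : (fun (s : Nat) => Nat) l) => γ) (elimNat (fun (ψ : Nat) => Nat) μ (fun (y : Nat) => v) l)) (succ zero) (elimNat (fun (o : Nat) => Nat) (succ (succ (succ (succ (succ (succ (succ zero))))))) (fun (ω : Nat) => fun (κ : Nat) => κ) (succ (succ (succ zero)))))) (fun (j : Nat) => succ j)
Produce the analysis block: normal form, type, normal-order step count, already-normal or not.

normal form:
  succ (succ (succ (succ (succ (succ (succ (succ zero)))))))
type:
  Nat
normal-order step count: 20
started in normal form: no
first redex: a beta-redex


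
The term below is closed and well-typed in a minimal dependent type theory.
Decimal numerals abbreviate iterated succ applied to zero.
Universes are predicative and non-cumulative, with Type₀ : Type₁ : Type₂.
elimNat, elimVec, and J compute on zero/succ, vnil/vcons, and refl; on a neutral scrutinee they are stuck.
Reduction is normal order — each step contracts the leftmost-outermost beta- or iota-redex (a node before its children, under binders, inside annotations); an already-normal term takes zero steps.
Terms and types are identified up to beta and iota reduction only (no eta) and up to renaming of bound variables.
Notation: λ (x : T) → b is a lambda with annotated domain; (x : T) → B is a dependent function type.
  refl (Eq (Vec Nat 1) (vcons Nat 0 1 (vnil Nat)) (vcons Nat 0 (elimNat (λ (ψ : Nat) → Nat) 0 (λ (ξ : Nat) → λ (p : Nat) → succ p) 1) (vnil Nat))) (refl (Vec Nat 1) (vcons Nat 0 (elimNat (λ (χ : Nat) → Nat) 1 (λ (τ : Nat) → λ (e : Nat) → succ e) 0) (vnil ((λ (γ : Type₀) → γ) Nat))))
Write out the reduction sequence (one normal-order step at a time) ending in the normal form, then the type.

reduction (normal order):
  refl (Eq (Vec Nat 1) (vcons Nat 0 1 (vnil Nat)) (vcons Nat 0 (elimNat (λ (ψ : Nat) → Nat) 0 (λ (ξ : Nat) → λ (p : Nat) → succ p) 1) (vnil Nat))) (refl (Vec Nat 1) (vcons Nat 0 (elimNat (λ (χ : Nat) → Nat) 1 (λ (τ : Nat) → λ (e : Nat) → succ e) 0) (vnil ((λ (γ : Type₀) → γ) Nat))))
  ~> refl (Eq (Vec Nat 1) (vcons Nat 0 1 (vnil Nat)) (vcons Nat 0 ((λ (ψ : Nat) → λ (ξ : Nat) → succ ξ) 0 (elimNat (λ (p : Nat) → Nat) 0 (λ (χ : Nat) → λ (τ : Nat) → succ τ) 0)) (vnil Nat))) (refl (Vec Nat 1) (vcons Nat 0 (elimNat (λ (e : Nat) → Nat) 1 (λ (γ : Nat) → λ (y : Nat) → succ y) 0) (vnil ((λ (t : Type₀) → t) Nat))))
  ~> refl (Eq (Vec Nat 1) (vcons Nat 0 1 (vnil Nat)) (vcons Nat 0 ((λ (ψ : Nat) → succ ψ) (elimNat (λ (ξ : Nat) → Nat) 0 (λ (p : Nat) → λ (χ : Nat) → succ χ) 0)) (vnil Nat))) (refl (Vec Nat 1) (vcons Nat 0 (elimNat (λ (τ : Nat) → Nat) 1 (λ (e : Nat) → λ (γ : Nat) → succ γ) 0) (vnil ((λ (y : Type₀) → y) Nat))))
  ~> refl (Eq (Vec Nat 1) (vcons Nat 0 1 (vnil Nat)) (vcons Nat 0 (succ (elimNat (λ (ψ : Nat) → Nat) 0 (λ (ξ : Nat) → λ (p : Nat) → succ p) 0)) (vnil Nat))) (refl (Vec Nat 1) (vcons Nat 0 (elimNat (λ (χ : Nat) → Nat) 1 (λ (τ : Nat) → λ (e : Nat) → succ e) 0) (vnil ((λ (γ : Type₀) → γ) Nat))))
  ~> refl (Eq (Vec Nat 1) (vcons Nat 0 1 (vnil Nat)) (vcons Nat 0 1 (vnil Nat))) (refl (Vec Nat 1) (vcons Nat 0 (elimNat (λ (ψ : Nat) → Nat) 1 (λ (ξ : Nat) → λ (p : Nat) → succ p) 0) (vnil ((λ (χ : Type₀) → χ) Nat))))
  ~> refl (Eq (Vec Nat 1) (vcons Nat 0 1 (vnil Nat)) (vcons Nat 0 1 (vnil Nat))) (refl (Vec Nat 1) (vcons Nat 0 1 (vnil ((λ (ψ : Type₀) → ψ) Nat))))
  ~> refl (Eq (Vec Nat 1) (vcons Nat 0 1 (vnil Nat)) (vcons Nat 0 1 (vnil Nat))) (refl (Vec Nat 1) (vcons Nat 0 1 (vnil Nat)))
the term's type:
  Eq (Eq (Vec Nat 1) (vcons Nat 0 1 (vnil Nat)) (vcons Nat 0 1 (vnil Nat))) (refl (Vec Nat 1) (vcons Nat 0 1 (vnil Nat))) (refl (Vec Nat 1) (vcons Nat 0 1 (vnil Nat)))


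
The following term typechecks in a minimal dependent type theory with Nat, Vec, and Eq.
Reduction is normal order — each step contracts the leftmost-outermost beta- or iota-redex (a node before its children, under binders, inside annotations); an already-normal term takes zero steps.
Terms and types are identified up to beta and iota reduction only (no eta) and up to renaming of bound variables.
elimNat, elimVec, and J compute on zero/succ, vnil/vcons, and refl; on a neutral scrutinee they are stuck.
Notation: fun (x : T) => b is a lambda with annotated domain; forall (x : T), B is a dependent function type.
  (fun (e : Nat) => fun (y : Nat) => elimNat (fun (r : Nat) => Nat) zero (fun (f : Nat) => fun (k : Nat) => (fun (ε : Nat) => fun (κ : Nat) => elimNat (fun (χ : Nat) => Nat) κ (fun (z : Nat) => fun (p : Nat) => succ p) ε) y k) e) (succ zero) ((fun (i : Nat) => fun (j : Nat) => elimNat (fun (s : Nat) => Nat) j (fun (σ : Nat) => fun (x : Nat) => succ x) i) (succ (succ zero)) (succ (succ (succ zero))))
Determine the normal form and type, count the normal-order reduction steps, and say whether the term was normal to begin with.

normal form:
  succ (succ (succ (succ (succ zero))))
the term's type:
  Nat
reduction steps (normal order): 33
term was already normal: no
first redex: a beta-redex


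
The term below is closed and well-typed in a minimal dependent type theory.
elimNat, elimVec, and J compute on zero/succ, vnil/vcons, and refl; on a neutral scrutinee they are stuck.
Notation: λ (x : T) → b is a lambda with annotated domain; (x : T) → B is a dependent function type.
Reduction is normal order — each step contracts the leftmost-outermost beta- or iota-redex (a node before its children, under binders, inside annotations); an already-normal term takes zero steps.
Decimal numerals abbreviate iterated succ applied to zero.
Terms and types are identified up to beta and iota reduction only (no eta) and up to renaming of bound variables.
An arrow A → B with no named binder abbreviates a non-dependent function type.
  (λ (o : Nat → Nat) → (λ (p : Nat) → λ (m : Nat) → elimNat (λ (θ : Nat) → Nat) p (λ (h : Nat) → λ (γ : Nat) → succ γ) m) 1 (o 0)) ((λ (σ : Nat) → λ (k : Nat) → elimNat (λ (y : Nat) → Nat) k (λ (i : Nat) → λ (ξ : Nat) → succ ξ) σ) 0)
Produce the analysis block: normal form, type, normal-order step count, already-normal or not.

reduced normal form:
  1
inferred type:
  Nat
normal-order step count: 7
already normal: no
first redex: a beta-redex
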